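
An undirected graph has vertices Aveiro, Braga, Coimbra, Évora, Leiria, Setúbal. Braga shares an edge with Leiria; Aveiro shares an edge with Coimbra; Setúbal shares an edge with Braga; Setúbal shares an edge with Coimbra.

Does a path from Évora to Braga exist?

No

Évora has no edges, so nothing is reachable from it.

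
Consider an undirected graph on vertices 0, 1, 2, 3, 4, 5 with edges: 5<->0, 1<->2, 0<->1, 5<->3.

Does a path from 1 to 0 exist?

Explore from 1.
Distance 1: reach 0, 2.
Found 0.

Yes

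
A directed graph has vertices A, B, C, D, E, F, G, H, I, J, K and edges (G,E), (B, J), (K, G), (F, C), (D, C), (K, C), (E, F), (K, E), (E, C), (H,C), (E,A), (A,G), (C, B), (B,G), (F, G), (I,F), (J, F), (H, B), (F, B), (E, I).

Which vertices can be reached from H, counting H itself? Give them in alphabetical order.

Start at H.
Its neighbours: B, C.
Then their neighbours: G, J.
Then next layer: E, F.
Then next layer: A, I.
Nothing further is reachable.

A, B, C, E, F, G, H, I, J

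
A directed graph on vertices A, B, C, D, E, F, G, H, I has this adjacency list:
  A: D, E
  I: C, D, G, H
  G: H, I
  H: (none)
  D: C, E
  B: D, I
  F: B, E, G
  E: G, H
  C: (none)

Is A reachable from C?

C has no outgoing edges, so nothing is reachable from it.

No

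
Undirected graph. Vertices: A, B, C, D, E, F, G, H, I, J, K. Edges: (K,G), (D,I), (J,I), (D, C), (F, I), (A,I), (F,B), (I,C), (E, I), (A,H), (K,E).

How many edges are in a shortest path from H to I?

Distance 0: H.
Distance 1: A.
Distance 2: I — contains I.

2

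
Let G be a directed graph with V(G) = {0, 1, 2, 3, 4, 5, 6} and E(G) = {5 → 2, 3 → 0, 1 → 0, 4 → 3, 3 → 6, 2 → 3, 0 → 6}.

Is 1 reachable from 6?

6 has no outgoing edges, so nothing is reachable from it.

No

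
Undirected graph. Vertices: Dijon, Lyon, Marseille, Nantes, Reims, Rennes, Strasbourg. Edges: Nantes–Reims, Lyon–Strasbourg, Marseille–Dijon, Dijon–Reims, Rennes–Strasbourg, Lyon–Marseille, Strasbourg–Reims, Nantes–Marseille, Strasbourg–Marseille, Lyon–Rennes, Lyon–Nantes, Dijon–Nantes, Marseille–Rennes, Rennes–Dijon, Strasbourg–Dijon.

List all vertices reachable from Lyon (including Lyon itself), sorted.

Dijon, Lyon, Marseille, Nantes, Reims, Rennes, Strasbourg

Start at Lyon.
Its neighbours: Marseille, Nantes, Rennes, Strasbourg.
Then their neighbours: Dijon, Reims.
Every vertex is now reached.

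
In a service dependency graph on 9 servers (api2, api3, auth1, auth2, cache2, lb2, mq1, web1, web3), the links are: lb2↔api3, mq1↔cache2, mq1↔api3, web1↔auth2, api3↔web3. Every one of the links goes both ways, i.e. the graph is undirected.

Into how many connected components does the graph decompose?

4

From api2: component {api2}.
From api3: component {api3, cache2, lb2, mq1, web3}.
From auth1: component {auth1}.
From auth2: component {auth2, web1}.
That's 4 components.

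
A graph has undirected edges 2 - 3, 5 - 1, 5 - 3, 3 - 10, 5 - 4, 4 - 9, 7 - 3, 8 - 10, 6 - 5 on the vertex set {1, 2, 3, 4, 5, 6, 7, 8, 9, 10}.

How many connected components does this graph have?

From 1: component {1, 2, 3, 4, 5, 6, 7, 8, 9, 10}.
That's 1 component.

1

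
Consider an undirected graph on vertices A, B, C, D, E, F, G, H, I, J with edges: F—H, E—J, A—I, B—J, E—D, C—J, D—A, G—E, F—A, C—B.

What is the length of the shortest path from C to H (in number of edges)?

Distance 0: C.
Distance 1: B, J.
Distance 2: E.
Distance 3: D, G.
Distance 4: A.
Distance 5: F, I.
Distance 6: H — contains H.

6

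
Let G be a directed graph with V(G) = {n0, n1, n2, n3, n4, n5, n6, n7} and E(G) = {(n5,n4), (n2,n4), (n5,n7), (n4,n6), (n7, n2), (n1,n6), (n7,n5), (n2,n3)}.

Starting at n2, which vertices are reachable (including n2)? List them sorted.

Start at n2.
Its neighbours: n3, n4.
Then their neighbours: n6.
Nothing further is reachable.

n2, n3, n4, n6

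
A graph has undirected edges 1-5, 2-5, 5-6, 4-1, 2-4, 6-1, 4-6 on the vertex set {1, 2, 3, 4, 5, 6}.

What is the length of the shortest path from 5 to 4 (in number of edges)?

2

Distance 0: 5.
Distance 1: 1, 2, 6.
Distance 2: 4 — contains 4.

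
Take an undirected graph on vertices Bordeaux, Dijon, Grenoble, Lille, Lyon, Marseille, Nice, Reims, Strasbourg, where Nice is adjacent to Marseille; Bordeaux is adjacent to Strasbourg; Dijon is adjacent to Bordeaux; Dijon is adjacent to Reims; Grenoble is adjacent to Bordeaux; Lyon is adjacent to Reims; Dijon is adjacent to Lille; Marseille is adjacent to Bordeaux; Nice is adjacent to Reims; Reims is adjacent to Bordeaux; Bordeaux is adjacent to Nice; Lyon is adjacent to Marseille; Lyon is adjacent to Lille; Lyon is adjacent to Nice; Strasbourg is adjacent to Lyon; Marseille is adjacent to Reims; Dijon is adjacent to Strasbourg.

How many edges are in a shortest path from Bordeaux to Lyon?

Distance 0: Bordeaux.
Distance 1: Dijon, Grenoble, Marseille, Nice, Reims, Strasbourg.
Distance 2: Lille, Lyon — contains Lyon.

2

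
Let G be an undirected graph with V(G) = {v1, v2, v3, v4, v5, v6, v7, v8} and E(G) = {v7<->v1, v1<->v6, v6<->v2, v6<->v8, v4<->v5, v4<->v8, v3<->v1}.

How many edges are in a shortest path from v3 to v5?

Distance 0: v3.
Distance 1: v1.
Distance 2: v6, v7.
Distance 3: v2, v8.
Distance 4: v4.
Distance 5: v5 — contains v5.

5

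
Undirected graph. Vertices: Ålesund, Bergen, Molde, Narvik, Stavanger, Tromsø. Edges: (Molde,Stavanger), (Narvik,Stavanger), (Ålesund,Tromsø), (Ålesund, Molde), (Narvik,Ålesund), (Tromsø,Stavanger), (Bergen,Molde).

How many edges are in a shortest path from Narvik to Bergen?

Distance 0: Narvik.
Distance 1: Ålesund, Stavanger.
Distance 2: Molde, Tromsø.
Distance 3: Bergen — contains Bergen.

3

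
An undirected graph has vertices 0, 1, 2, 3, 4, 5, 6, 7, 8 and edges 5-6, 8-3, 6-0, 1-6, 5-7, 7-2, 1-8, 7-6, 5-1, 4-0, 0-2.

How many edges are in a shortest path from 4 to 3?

5

Distance 0: 4.
Distance 1: 0.
Distance 2: 2, 6.
Distance 3: 1, 5, 7.
Distance 4: 8.
Distance 5: 3 — contains 3.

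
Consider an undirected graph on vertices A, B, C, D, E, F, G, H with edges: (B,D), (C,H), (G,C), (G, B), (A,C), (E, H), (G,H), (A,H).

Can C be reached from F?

No

F has no edges, so nothing is reachable from it.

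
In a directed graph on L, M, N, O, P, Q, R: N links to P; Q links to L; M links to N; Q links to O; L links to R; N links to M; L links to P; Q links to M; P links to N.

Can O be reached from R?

R has no outgoing edges, so nothing is reachable from it.

No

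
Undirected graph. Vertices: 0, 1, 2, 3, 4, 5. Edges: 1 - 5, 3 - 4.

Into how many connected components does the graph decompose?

From 0: component {0}.
From 1: component {1, 5}.
From 2: component {2}.
From 3: component {3, 4}.
That's 4 components.

4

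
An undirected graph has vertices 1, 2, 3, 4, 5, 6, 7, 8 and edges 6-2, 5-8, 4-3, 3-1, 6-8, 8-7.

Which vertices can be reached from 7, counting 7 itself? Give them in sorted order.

Start at 7.
Its neighbours: 8.
Then their neighbours: 5, 6.
Then next layer: 2.
Nothing further is reachable.

2, 5, 6, 7, 8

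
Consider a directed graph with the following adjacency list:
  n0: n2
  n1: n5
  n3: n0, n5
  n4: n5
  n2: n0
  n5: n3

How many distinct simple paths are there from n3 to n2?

1

n3→n0→n2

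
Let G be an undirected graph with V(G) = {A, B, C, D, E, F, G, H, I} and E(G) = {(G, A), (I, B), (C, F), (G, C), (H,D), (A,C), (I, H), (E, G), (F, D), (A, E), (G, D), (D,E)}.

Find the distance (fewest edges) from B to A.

Distance 0: B.
Distance 1: I.
Distance 2: H.
Distance 3: D.
Distance 4: E, F, G.
Distance 5: A, C — contains A.

5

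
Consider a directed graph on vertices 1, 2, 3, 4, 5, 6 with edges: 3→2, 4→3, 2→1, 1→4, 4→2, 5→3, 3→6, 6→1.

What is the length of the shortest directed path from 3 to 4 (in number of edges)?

3

Distance 0: 3.
Distance 1: 2, 6.
Distance 2: 1.
Distance 3: 4 — contains 4.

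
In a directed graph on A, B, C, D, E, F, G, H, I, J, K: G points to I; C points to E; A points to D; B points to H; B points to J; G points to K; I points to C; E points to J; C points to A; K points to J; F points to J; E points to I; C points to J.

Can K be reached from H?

H has no outgoing edges, so nothing is reachable from it.

No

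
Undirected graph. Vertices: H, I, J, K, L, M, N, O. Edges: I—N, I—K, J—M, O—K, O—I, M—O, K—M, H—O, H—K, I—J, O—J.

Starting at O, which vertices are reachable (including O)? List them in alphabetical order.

Start at O.
Its neighbours: H, I, J, K, M.
Then their neighbours: N.
Nothing further is reachable.

H, I, J, K, M, N, O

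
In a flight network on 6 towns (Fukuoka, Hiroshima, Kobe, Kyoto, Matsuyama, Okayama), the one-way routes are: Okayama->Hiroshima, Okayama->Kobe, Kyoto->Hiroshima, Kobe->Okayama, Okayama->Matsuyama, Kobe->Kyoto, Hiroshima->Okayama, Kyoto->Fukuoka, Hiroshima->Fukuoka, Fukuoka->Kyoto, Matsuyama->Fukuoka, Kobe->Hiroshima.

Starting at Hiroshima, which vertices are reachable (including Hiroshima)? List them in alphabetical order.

Start at Hiroshima.
Its neighbours: Fukuoka, Okayama.
Then their neighbours: Kobe, Kyoto, Matsuyama.
Every vertex is now reached.

Fukuoka, Hiroshima, Kobe, Kyoto, Matsuyama, Okayama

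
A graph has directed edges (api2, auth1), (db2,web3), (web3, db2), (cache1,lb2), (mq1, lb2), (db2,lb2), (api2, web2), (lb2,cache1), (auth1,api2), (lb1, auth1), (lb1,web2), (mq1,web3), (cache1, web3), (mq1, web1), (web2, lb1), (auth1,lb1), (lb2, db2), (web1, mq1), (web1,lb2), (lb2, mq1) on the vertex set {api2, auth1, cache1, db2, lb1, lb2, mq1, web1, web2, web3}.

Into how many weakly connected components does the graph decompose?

From api2: component {api2, auth1, lb1, web2}.
From cache1: component {cache1, db2, lb2, mq1, web1, web3}.
That's 2 components.

2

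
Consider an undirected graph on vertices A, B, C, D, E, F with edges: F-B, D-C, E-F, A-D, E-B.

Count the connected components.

From A: component {A, C, D}.
From B: component {B, E, F}.
That's 2 components.

2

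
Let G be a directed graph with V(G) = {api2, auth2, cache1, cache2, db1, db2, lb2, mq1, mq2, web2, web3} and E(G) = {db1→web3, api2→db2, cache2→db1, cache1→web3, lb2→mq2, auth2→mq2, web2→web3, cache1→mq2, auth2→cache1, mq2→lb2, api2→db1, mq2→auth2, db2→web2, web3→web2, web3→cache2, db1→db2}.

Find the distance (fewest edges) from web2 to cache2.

Distance 0: web2.
Distance 1: web3.
Distance 2: cache2 — contains cache2.

2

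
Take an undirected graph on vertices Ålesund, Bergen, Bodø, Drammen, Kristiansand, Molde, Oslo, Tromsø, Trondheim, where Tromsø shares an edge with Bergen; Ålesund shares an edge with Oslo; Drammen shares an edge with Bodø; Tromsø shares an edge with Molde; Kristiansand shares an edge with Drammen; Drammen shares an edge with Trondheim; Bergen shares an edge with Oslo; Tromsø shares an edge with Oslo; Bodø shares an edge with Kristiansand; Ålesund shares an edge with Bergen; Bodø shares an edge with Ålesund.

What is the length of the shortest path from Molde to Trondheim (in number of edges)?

6

Distance 0: Molde.
Distance 1: Tromsø.
Distance 2: Bergen, Oslo.
Distance 3: Ålesund.
Distance 4: Bodø.
Distance 5: Drammen, Kristiansand.
Distance 6: Trondheim — contains Trondheim.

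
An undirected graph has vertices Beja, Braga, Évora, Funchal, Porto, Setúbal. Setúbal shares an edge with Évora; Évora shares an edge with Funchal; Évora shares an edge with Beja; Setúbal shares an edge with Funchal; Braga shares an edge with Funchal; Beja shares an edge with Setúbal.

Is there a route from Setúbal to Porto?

No

Explore from Setúbal.
Distance 1: reach Beja, Évora, Funchal.
Distance 2: reach Braga.
The search is exhausted without reaching Porto; it lies in a different component.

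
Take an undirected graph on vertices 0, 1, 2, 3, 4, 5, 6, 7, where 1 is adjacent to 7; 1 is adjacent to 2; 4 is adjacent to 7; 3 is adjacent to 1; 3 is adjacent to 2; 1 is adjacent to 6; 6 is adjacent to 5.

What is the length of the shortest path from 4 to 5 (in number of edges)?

4

Distance 0: 4.
Distance 1: 7.
Distance 2: 1.
Distance 3: 2, 3, 6.
Distance 4: 5 — contains 5.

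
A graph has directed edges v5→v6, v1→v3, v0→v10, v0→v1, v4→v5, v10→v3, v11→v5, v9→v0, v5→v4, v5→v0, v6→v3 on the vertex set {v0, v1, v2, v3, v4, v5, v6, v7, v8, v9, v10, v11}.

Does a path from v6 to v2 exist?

No

Explore from v6.
Distance 1: reach v3.
The search from v6 is exhausted; no directed path reaches v2.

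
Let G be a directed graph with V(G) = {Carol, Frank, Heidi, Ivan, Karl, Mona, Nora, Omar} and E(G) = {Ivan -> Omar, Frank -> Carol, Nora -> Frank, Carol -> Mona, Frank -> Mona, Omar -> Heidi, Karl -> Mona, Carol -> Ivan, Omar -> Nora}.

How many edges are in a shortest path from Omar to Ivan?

4

Distance 0: Omar.
Distance 1: Heidi, Nora.
Distance 2: Frank.
Distance 3: Carol, Mona.
Distance 4: Ivan — contains Ivan.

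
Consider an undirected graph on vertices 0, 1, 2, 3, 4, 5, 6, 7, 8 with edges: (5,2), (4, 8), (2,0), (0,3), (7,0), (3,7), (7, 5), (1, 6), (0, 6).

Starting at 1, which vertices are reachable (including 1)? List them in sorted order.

Start at 1.
Its neighbours: 6.
Then their neighbours: 0.
Then next layer: 2, 3, 7.
Then next layer: 5.
Nothing further is reachable.

0, 1, 2, 3, 5, 6, 7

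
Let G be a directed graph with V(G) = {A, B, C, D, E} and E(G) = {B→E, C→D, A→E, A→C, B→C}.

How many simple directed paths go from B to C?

B→C

1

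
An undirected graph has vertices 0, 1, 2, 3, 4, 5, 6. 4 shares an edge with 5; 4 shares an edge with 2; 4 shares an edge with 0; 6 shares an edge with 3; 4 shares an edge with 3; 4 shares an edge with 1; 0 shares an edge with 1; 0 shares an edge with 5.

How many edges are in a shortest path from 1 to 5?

Distance 0: 1.
Distance 1: 0, 4.
Distance 2: 2, 3, 5 — contains 5.

2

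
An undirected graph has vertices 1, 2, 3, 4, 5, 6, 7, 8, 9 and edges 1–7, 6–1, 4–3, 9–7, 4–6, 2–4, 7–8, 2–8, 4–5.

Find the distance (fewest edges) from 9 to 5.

Distance 0: 9.
Distance 1: 7.
Distance 2: 1, 8.
Distance 3: 2, 6.
Distance 4: 4.
Distance 5: 3, 5 — contains 5.

5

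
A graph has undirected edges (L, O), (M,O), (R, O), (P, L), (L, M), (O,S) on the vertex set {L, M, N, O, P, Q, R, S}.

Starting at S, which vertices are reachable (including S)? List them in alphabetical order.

Start at S.
Its neighbours: O.
Then their neighbours: L, M, R.
Then next layer: P.
Nothing further is reachable.

L, M, O, P, R, S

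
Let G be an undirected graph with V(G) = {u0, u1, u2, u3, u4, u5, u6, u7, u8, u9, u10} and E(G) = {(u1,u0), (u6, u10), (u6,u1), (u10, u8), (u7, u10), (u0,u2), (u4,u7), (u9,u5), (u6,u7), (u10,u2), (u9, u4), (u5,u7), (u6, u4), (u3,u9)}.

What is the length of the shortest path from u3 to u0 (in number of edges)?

Distance 0: u3.
Distance 1: u9.
Distance 2: u4, u5.
Distance 3: u6, u7.
Distance 4: u1, u10.
Distance 5: u0, u2, u8 — contains u0.

5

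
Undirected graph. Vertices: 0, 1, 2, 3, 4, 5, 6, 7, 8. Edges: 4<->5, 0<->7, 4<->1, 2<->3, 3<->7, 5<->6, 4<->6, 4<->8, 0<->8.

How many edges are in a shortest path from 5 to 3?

Distance 0: 5.
Distance 1: 4, 6.
Distance 2: 1, 8.
Distance 3: 0.
Distance 4: 7.
Distance 5: 3 — contains 3.

5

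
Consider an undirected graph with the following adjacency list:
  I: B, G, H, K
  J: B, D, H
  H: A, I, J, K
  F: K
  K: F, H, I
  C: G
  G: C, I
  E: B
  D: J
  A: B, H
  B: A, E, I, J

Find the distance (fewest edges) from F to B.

Distance 0: F.
Distance 1: K.
Distance 2: H, I.
Distance 3: A, B, G, J — contains B.

3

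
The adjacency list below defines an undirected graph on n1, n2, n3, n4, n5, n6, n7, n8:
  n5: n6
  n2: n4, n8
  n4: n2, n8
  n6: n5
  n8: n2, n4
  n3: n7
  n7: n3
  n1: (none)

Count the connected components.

4

From n1: component {n1}.
From n2: component {n2, n4, n8}.
From n3: component {n3, n7}.
From n5: component {n5, n6}.
That's 4 components.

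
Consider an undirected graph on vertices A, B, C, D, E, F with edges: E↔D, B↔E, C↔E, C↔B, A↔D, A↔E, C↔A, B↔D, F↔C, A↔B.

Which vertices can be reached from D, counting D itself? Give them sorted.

A, B, C, D, E, F

Start at D.
Its neighbours: A, B, E.
Then their neighbours: C.
Then next layer: F.
Every vertex is now reached.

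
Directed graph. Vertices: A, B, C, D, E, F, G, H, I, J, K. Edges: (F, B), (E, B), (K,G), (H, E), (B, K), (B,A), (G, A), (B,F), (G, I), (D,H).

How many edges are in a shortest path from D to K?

4

Distance 0: D.
Distance 1: H.
Distance 2: E.
Distance 3: B.
Distance 4: A, F, K — contains K.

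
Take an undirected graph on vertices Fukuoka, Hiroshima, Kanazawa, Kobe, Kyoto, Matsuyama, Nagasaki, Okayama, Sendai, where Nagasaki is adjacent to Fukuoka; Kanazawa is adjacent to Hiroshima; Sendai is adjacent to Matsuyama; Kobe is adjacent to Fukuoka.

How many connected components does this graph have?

5

From Fukuoka: component {Fukuoka, Kobe, Nagasaki}.
From Hiroshima: component {Hiroshima, Kanazawa}.
From Kyoto: component {Kyoto}.
From Matsuyama: component {Matsuyama, Sendai}.
From Okayama: component {Okayama}.
That's 5 components.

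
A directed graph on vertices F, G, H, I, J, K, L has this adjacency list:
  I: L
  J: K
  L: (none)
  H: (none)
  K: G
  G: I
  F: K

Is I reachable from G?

Explore from G.
Distance 1: reach I.
Found I.

Yes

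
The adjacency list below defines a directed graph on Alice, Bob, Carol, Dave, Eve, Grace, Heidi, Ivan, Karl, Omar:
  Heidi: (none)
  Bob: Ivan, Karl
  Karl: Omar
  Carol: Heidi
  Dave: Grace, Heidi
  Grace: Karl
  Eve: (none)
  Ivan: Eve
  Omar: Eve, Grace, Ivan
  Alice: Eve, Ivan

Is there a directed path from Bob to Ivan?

Explore from Bob.
Distance 1: reach Ivan, Karl.
Found Ivan.

Yes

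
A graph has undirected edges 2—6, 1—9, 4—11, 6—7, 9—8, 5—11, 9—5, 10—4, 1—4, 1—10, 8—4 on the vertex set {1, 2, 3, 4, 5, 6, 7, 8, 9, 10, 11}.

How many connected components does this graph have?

From 1: component {1, 4, 5, 8, 9, 10, 11}.
From 2: component {2, 6, 7}.
From 3: component {3}.
That's 3 components.

3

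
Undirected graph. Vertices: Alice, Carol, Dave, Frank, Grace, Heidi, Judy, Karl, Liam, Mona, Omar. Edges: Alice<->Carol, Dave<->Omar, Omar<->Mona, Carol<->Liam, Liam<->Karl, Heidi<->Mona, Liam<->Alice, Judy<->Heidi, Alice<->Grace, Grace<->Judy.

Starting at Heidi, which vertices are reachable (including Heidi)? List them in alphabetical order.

Alice, Carol, Dave, Grace, Heidi, Judy, Karl, Liam, Mona, Omar

Start at Heidi.
Its neighbours: Judy, Mona.
Then their neighbours: Grace, Omar.
Then next layer: Alice, Dave.
Then next layer: Carol, Liam.
Then next layer: Karl.
Nothing further is reachable.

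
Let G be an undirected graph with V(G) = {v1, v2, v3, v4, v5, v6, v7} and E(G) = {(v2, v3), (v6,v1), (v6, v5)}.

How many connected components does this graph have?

From v1: component {v1, v5, v6}.
From v2: component {v2, v3}.
From v4: component {v4}.
From v7: component {v7}.
That's 4 components.

4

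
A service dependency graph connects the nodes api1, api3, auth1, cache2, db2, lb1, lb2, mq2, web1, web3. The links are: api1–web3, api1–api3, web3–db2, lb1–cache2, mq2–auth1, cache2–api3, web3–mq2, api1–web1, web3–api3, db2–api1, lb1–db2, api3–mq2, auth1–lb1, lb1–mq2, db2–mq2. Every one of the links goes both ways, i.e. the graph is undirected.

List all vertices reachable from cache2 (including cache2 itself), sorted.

Start at cache2.
Its neighbours: api3, lb1.
Then their neighbours: api1, auth1, db2, mq2, web3.
Then next layer: web1.
Nothing further is reachable.

api1, api3, auth1, cache2, db2, lb1, mq2, web1, web3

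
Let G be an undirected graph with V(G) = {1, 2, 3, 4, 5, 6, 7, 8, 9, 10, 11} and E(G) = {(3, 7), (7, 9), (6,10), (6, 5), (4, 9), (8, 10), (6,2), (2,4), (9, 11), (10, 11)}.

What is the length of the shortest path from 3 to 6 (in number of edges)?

5

Distance 0: 3.
Distance 1: 7.
Distance 2: 9.
Distance 3: 4, 11.
Distance 4: 2, 10.
Distance 5: 6, 8 — contains 6.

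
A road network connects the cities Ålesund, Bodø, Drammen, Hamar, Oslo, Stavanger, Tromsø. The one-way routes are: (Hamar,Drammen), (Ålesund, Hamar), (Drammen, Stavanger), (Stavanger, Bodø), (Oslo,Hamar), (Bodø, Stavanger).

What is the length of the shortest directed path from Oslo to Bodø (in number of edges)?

Distance 0: Oslo.
Distance 1: Hamar.
Distance 2: Drammen.
Distance 3: Stavanger.
Distance 4: Bodø — contains Bodø.

4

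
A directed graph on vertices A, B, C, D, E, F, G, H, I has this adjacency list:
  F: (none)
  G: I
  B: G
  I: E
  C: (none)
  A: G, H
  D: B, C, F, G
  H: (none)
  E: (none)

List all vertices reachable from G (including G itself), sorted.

E, G, I

Start at G.
Its neighbours: I.
Then their neighbours: E.
Nothing further is reachable.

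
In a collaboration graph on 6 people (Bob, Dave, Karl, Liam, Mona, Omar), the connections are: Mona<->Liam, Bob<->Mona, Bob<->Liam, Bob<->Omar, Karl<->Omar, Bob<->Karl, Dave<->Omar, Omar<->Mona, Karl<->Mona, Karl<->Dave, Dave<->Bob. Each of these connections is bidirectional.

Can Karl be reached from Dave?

Explore from Dave.
Distance 1: reach Bob, Karl, Omar.
Found Karl.

Yes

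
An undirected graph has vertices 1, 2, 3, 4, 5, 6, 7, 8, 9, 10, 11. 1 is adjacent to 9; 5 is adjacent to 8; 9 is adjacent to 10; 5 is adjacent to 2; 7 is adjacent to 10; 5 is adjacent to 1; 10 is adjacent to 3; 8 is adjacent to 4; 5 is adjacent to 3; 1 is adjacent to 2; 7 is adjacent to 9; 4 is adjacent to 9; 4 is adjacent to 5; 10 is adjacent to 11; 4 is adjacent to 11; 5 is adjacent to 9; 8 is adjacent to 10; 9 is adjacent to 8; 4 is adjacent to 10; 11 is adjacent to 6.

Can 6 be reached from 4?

Yes

Explore from 4.
Distance 1: reach 5, 8, 9, 10, 11.
Distance 2: reach 1, 2, 3, 6, 7.
Found 6.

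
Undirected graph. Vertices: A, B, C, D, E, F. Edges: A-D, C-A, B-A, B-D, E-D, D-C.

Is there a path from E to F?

No

Explore from E.
Distance 1: reach D.
Distance 2: reach A, B, C.
The search is exhausted without reaching F; it lies in a different component.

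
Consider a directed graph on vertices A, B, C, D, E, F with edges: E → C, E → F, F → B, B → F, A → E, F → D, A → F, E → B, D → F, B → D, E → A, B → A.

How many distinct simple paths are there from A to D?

A→E→B→D
A→E→B→F→D
A→E→F→B→D
A→E→F→D
A→F→B→D
A→F→D

6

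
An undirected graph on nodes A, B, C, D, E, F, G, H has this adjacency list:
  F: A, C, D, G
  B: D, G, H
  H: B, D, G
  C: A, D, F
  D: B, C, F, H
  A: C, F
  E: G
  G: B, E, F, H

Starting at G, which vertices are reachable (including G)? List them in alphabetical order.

Start at G.
Its neighbours: B, E, F, H.
Then their neighbours: A, C, D.
Every vertex is now reached.

A, B, C, D, E, F, G, H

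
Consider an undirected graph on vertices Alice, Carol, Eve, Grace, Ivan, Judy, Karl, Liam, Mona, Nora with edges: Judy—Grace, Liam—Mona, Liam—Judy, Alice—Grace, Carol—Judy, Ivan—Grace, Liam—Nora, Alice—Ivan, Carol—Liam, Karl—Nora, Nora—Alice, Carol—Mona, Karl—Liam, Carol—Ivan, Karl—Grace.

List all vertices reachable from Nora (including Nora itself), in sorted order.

Start at Nora.
Its neighbours: Alice, Karl, Liam.
Then their neighbours: Carol, Grace, Ivan, Judy, Mona.
Nothing further is reachable.

Alice, Carol, Grace, Ivan, Judy, Karl, Liam, Mona, Nora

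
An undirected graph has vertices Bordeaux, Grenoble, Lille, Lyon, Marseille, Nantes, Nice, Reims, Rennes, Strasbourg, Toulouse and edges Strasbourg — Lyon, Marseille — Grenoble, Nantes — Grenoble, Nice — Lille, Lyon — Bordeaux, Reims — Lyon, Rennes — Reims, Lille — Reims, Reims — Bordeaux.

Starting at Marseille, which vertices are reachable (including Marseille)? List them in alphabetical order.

Grenoble, Marseille, Nantes

Start at Marseille.
Its neighbours: Grenoble.
Then their neighbours: Nantes.
Nothing further is reachable.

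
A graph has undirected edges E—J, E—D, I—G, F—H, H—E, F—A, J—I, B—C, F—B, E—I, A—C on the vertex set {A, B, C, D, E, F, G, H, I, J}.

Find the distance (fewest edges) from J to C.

Distance 0: J.
Distance 1: E, I.
Distance 2: D, G, H.
Distance 3: F.
Distance 4: A, B.
Distance 5: C — contains C.

5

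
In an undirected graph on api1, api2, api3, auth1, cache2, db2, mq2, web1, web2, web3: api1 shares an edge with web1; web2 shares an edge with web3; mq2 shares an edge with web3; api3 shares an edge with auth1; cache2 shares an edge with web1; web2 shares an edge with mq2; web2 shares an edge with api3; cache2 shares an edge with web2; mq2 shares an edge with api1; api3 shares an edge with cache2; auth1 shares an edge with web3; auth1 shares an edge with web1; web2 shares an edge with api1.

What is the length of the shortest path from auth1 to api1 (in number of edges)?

Distance 0: auth1.
Distance 1: api3, web1, web3.
Distance 2: api1, cache2, mq2, web2 — contains api1.

2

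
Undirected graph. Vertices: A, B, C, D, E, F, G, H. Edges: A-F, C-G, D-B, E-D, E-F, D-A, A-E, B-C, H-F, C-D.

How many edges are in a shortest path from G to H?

Distance 0: G.
Distance 1: C.
Distance 2: B, D.
Distance 3: A, E.
Distance 4: F.
Distance 5: H — contains H.

5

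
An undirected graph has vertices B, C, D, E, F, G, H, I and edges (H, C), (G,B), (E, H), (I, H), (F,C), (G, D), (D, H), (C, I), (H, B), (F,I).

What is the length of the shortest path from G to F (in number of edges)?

4

Distance 0: G.
Distance 1: B, D.
Distance 2: H.
Distance 3: C, E, I.
Distance 4: F — contains F.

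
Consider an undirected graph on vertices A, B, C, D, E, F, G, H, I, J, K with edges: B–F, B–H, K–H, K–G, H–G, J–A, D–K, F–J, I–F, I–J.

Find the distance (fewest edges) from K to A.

Distance 0: K.
Distance 1: D, G, H.
Distance 2: B.
Distance 3: F.
Distance 4: I, J.
Distance 5: A — contains A.

5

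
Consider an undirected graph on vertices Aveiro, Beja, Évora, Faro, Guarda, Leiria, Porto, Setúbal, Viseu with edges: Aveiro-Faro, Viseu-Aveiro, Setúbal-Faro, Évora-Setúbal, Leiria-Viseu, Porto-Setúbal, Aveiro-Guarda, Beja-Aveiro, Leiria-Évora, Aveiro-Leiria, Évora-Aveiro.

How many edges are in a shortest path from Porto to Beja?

Distance 0: Porto.
Distance 1: Setúbal.
Distance 2: Évora, Faro.
Distance 3: Aveiro, Leiria.
Distance 4: Beja, Guarda, Viseu — contains Beja.

4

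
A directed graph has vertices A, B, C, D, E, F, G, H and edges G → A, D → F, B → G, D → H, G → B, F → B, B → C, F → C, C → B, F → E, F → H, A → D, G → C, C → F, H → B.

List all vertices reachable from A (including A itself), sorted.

A, B, C, D, E, F, G, H

Start at A.
Its neighbours: D.
Then their neighbours: F, H.
Then next layer: B, C, E.
Then next layer: G.
Every vertex is now reached.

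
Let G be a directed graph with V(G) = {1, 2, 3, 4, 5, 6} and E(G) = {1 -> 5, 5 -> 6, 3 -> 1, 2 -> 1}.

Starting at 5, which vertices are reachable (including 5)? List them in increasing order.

Start at 5.
Its neighbours: 6.
Nothing further is reachable.

5, 6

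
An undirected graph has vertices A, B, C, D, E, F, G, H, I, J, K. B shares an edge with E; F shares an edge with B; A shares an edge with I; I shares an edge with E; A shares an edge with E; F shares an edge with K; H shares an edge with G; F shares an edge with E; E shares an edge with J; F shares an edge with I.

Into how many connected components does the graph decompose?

From A: component {A, B, E, F, I, J, K}.
From C: component {C}.
From D: component {D}.
From G: component {G, H}.
That's 4 components.

4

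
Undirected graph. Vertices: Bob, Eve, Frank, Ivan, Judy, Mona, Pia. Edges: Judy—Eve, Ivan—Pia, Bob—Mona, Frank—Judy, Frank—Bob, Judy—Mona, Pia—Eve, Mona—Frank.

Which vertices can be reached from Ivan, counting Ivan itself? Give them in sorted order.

Start at Ivan.
Its neighbours: Pia.
Then their neighbours: Eve.
Then next layer: Judy.
Then next layer: Frank, Mona.
Then next layer: Bob.
Every vertex is now reached.

Bob, Eve, Frank, Ivan, Judy, Mona, Pia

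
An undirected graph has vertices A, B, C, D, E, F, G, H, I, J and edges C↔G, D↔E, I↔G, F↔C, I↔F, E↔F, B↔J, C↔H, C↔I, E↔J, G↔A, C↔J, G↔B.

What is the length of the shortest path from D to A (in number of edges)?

Distance 0: D.
Distance 1: E.
Distance 2: F, J.
Distance 3: B, C, I.
Distance 4: G, H.
Distance 5: A — contains A.

5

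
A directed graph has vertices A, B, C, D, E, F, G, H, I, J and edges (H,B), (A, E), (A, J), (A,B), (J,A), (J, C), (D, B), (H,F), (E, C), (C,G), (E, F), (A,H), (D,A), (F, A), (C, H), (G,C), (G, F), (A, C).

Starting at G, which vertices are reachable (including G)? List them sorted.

A, B, C, E, F, G, H, J

Start at G.
Its neighbours: C, F.
Then their neighbours: A, H.
Then next layer: B, E, J.
Nothing further is reachable.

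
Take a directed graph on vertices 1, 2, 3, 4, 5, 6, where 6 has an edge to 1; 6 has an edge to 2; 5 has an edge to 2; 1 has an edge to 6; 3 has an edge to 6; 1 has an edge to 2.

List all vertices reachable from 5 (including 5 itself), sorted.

2, 5

Start at 5.
Its neighbours: 2.
Nothing further is reachable.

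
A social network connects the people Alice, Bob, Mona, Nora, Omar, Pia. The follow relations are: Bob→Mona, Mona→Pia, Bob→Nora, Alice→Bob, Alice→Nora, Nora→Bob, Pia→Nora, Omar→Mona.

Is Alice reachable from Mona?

Explore from Mona.
Distance 1: reach Pia.
Distance 2: reach Nora.
Distance 3: reach Bob.
The search from Mona is exhausted; no directed path reaches Alice.

No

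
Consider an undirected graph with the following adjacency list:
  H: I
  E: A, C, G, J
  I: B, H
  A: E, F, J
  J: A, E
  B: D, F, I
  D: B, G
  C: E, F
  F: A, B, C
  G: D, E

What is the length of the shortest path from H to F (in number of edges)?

Distance 0: H.
Distance 1: I.
Distance 2: B.
Distance 3: D, F — contains F.

3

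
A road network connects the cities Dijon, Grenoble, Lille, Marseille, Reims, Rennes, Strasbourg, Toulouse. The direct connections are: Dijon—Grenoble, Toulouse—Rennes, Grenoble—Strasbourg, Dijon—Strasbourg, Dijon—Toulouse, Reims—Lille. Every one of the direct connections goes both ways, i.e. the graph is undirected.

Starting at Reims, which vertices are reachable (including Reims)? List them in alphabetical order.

Lille, Reims

Start at Reims.
Its neighbours: Lille.
Nothing further is reachable.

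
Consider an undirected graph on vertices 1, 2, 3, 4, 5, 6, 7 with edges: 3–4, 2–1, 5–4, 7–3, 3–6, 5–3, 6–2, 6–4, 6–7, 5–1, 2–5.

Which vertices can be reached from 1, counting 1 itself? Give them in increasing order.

Start at 1.
Its neighbours: 2, 5.
Then their neighbours: 3, 4, 6.
Then next layer: 7.
Every vertex is now reached.

1, 2, 3, 4, 5, 6, 7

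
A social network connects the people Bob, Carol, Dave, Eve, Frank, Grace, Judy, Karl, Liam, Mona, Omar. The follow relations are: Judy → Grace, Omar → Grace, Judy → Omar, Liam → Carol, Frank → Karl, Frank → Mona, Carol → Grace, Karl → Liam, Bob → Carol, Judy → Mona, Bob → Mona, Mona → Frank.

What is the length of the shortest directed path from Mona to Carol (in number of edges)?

4

Distance 0: Mona.
Distance 1: Frank.
Distance 2: Karl.
Distance 3: Liam.
Distance 4: Carol — contains Carol.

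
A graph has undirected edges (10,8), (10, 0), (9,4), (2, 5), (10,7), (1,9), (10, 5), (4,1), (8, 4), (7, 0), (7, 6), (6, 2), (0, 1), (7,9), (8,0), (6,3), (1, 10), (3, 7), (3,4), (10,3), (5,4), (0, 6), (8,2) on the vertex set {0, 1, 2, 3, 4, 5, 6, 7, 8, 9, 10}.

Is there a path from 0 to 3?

Yes

Explore from 0.
Distance 1: reach 1, 6, 7, 8, 10.
Distance 2: reach 2, 3, 4, 5, 9.
Found 3.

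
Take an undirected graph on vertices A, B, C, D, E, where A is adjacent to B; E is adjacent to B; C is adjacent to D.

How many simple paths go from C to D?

1

C–D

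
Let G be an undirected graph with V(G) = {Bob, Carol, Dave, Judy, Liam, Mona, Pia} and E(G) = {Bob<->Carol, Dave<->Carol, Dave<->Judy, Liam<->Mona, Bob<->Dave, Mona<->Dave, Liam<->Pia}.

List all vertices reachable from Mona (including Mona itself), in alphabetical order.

Bob, Carol, Dave, Judy, Liam, Mona, Pia

Start at Mona.
Its neighbours: Dave, Liam.
Then their neighbours: Bob, Carol, Judy, Pia.
Every vertex is now reached.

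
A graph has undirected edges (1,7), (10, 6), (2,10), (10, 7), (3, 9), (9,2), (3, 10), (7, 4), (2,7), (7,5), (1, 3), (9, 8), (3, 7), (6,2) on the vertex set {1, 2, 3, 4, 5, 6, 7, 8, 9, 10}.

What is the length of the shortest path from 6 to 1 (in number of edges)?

Distance 0: 6.
Distance 1: 2, 10.
Distance 2: 3, 7, 9.
Distance 3: 1, 4, 5, 8 — contains 1.

3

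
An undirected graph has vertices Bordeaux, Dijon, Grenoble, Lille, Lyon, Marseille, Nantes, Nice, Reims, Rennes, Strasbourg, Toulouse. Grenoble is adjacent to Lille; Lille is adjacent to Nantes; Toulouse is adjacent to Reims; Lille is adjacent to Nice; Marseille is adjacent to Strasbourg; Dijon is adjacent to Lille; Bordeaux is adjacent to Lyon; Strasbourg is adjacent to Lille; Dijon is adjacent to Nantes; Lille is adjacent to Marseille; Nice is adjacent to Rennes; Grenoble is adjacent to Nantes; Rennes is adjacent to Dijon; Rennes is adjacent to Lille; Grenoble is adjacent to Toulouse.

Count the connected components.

From Bordeaux: component {Bordeaux, Lyon}.
From Dijon: component {Dijon, Grenoble, Lille, Marseille, Nantes, Nice, Reims, Rennes, Strasbourg, Toulouse}.
That's 2 components.

2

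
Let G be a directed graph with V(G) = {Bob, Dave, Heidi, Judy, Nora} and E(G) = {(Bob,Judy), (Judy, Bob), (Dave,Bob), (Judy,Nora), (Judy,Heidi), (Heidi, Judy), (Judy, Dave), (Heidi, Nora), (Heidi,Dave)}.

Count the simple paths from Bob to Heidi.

1

Bob→Judy→Heidi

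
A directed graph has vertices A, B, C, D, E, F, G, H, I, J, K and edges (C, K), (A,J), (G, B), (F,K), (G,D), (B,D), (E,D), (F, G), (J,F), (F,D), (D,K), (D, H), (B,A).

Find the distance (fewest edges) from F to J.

Distance 0: F.
Distance 1: D, G, K.
Distance 2: B, H.
Distance 3: A.
Distance 4: J — contains J.

4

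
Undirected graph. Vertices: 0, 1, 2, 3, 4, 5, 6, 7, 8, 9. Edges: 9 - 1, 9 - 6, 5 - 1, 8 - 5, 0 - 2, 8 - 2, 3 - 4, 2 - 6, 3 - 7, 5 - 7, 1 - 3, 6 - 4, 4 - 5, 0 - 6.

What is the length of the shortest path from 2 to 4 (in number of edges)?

Distance 0: 2.
Distance 1: 0, 6, 8.
Distance 2: 4, 5, 9 — contains 4.

2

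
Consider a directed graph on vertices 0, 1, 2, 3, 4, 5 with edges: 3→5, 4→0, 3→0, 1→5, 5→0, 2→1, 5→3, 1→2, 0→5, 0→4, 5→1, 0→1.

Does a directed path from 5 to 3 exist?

Yes

Explore from 5.
Distance 1: reach 0, 1, 3.
Found 3.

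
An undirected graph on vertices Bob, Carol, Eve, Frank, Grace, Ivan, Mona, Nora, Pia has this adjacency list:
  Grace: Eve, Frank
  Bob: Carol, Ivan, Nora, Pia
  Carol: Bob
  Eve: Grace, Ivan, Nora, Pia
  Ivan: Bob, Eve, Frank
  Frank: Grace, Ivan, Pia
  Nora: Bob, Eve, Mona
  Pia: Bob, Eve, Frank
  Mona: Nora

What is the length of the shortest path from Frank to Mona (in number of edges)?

Distance 0: Frank.
Distance 1: Grace, Ivan, Pia.
Distance 2: Bob, Eve.
Distance 3: Carol, Nora.
Distance 4: Mona — contains Mona.

4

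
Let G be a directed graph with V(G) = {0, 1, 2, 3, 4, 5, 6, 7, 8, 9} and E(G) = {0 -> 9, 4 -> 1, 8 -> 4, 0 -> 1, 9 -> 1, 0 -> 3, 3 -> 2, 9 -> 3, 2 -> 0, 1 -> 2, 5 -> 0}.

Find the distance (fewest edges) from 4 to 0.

3

Distance 0: 4.
Distance 1: 1.
Distance 2: 2.
Distance 3: 0 — contains 0.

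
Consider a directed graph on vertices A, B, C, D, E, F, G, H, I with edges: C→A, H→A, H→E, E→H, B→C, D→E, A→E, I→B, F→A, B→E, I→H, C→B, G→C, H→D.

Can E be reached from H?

Explore from H.
Distance 1: reach A, D, E.
Found E.

Yes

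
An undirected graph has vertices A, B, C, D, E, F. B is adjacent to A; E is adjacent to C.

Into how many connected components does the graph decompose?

From A: component {A, B}.
From C: component {C, E}.
From D: component {D}.
From F: component {F}.
That's 4 components.

4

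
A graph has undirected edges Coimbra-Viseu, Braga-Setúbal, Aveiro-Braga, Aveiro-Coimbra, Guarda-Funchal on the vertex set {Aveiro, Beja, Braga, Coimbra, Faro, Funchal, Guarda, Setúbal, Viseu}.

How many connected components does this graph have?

4

From Aveiro: component {Aveiro, Braga, Coimbra, Setúbal, Viseu}.
From Beja: component {Beja}.
From Faro: component {Faro}.
From Funchal: component {Funchal, Guarda}.
That's 4 components.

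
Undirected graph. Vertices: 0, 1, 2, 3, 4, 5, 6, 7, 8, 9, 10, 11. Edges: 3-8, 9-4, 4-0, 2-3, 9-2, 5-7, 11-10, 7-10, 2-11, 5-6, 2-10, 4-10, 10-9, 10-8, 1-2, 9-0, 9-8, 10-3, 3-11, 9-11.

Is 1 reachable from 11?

Yes

Explore from 11.
Distance 1: reach 2, 3, 9, 10.
Distance 2: reach 0, 1, 4, 7, 8.
Found 1.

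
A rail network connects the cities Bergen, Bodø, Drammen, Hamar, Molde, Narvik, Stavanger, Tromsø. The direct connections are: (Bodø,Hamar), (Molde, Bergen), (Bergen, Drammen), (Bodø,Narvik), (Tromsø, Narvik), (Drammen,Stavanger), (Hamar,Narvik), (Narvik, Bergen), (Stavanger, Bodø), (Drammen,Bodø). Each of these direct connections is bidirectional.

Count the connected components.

1

From Bergen: component {Bergen, Bodø, Drammen, Hamar, Molde, Narvik, Stavanger, Tromsø}.
That's 1 component.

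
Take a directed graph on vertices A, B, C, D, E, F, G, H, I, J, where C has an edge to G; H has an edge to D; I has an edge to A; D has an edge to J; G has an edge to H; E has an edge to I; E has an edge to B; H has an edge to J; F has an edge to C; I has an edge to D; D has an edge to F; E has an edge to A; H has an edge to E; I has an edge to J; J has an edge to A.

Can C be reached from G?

Explore from G.
Distance 1: reach H.
Distance 2: reach D, E, J.
Distance 3: reach A, B, F, I.
Distance 4: reach C.
Found C.

Yes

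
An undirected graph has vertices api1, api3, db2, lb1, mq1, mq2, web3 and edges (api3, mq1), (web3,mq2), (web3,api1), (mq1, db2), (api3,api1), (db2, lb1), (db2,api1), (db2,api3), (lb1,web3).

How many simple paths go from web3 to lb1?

web3–api1–api3–db2–lb1
web3–api1–api3–mq1–db2–lb1
web3–api1–db2–lb1
web3–lb1

4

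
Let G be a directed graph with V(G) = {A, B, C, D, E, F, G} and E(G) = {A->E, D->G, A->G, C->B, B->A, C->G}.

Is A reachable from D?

No

Explore from D.
Distance 1: reach G.
The search from D is exhausted; no directed path reaches A.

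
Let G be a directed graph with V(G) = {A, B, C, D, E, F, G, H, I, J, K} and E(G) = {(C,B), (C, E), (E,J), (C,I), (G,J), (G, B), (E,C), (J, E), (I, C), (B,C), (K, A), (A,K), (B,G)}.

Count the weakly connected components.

From A: component {A, K}.
From B: component {B, C, E, G, I, J}.
From D: component {D}.
From F: component {F}.
From H: component {H}.
That's 5 components.

5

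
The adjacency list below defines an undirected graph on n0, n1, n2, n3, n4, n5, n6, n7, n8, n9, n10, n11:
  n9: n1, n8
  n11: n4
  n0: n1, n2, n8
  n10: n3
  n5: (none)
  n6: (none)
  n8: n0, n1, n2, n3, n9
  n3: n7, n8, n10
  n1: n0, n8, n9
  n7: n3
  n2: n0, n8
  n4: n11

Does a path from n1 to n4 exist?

No

Explore from n1.
Distance 1: reach n0, n8, n9.
Distance 2: reach n2, n3.
Distance 3: reach n7, n10.
The search is exhausted without reaching n4; it lies in a different component.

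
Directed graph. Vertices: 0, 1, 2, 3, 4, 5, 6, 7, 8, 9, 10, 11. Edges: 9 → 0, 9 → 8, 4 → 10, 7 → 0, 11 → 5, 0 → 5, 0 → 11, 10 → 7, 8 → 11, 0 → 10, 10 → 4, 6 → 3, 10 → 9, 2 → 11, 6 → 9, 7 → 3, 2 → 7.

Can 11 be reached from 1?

1 has no outgoing edges, so nothing is reachable from it.

No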